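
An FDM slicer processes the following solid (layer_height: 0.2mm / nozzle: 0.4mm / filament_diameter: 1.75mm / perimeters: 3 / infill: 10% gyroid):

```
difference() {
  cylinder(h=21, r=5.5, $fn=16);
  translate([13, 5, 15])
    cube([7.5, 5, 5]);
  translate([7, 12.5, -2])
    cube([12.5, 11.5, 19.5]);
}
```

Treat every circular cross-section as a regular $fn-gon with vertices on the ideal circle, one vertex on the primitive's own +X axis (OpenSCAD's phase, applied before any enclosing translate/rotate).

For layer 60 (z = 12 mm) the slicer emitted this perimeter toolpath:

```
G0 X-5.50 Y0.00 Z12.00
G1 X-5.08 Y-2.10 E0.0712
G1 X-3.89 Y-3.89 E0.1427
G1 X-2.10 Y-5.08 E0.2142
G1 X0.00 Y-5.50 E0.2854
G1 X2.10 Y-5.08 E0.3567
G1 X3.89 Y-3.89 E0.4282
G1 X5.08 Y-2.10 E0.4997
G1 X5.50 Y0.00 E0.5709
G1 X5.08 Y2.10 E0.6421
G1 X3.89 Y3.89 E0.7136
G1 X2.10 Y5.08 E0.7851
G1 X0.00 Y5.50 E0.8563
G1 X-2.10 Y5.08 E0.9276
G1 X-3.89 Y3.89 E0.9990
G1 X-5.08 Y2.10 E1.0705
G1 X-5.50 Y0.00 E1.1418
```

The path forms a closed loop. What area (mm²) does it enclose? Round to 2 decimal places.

92.57 mm²

Apply the shoelace formula to the sequence of (X, Y) vertices; enclosed area = 92.57 mm².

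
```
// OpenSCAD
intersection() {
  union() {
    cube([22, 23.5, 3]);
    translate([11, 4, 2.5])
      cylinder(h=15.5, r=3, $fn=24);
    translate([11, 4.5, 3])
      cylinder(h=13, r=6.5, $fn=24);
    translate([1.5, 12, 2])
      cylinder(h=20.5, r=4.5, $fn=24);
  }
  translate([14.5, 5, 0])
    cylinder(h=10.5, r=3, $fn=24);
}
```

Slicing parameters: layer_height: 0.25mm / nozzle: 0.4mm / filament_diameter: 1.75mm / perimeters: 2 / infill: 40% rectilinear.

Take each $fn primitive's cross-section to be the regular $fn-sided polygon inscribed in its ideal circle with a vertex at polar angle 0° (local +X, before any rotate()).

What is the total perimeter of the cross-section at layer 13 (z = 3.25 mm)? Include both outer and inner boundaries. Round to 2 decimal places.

18.78 mm

At z = 3.25 mm: the cube is not intersected at this z (z outside [0, 3]); the r=3 cylinder at (11, 4) contributes a regular 24-gon of circumradius 3 (perimeter = 2·24·3.000·sin(180°/24) = 18.80 mm); the r=6.5 cylinder at (11, 4.5) gives a regular 24-gon of circumradius 6.5 (constant along its height) (perimeter = 2·24·6.500·sin(180°/24) = 40.72 mm); the r=4.5 cylinder at (1.5, 12) contributes a regular 24-gon of circumradius 4.5 (perimeter = 2·24·4.500·sin(180°/24) = 28.19 mm); Merging all regions: the regions partially overlap (shared area 27.95 mm²), so the edge portions inside another operand are dropped and the merged outline is re-measured after clipping — boundary = 68.92 mm; the cylinder at (14.5, 5): section is a regular 24-gon, circumradius r=3 (perimeter = 2·24·3.000·sin(180°/24) = 18.80 mm); Keeping only the common overlap: the r=3 cylinder at (14.5, 5) partially overlaps the result so far; clipping to the common part keeps 27.89 mm² — boundary = 18.78 mm. Overall, the cross-section is a single solid region. Total boundary length (outer) = 18.78 mm.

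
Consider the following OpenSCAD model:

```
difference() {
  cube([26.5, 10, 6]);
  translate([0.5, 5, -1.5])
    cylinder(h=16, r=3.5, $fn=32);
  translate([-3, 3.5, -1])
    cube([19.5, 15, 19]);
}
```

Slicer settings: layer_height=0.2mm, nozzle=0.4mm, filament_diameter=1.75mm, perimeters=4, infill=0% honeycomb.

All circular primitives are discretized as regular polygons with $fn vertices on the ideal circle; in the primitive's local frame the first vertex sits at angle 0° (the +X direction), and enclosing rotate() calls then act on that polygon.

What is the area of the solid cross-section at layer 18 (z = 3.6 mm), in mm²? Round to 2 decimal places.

At z = 3.6 mm: the cube is present — its section is the full 26.5×10 rectangle (area 265.00 mm²); the r=3.5 cylinder at (0.5, 5) contributes a regular 32-gon of circumradius 3.5 (area = (32/2)·3.500²·sin(360°/32) = 38.24 mm²); the 19.5×15 cube at (-3, 3.5) contributes its full rectangle (area 292.50 mm²); After the difference (first − rest): starting from the 26.5×10 cube (265.00 mm²), the r=3.5 cylinder at (0.5, 5) partially overlaps it — only the 22.59 mm² overlap (of its 38.24 mm²) is removed, clipping the outline; the 19.5×15 cube at (-3, 3.5) partially overlaps it — only the 90.14 mm² overlap (of its 292.50 mm²) is removed, clipping the outline — area = 152.27 mm². Overall, the cross-section is a single solid region. Net area = 152.27 mm².

152.27 mm²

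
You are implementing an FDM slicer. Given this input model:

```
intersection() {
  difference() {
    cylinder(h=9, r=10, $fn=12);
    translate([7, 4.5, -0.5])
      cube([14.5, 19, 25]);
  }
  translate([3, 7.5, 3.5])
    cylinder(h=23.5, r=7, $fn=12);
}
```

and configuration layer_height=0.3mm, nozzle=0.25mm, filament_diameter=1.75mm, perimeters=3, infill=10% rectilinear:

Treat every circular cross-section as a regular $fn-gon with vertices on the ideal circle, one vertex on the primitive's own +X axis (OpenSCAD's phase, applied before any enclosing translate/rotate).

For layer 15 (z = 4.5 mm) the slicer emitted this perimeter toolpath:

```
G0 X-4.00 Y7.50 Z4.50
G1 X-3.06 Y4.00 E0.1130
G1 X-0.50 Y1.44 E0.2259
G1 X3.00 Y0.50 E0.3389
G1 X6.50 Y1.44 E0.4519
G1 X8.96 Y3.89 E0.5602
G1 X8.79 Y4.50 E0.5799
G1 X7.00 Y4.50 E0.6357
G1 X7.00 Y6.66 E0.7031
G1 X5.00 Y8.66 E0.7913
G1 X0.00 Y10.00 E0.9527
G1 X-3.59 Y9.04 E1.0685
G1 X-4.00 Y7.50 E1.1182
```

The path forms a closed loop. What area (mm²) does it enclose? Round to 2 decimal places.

Apply the shoelace formula to the sequence of (X, Y) vertices; enclosed area = 82.59 mm².

82.59 mm²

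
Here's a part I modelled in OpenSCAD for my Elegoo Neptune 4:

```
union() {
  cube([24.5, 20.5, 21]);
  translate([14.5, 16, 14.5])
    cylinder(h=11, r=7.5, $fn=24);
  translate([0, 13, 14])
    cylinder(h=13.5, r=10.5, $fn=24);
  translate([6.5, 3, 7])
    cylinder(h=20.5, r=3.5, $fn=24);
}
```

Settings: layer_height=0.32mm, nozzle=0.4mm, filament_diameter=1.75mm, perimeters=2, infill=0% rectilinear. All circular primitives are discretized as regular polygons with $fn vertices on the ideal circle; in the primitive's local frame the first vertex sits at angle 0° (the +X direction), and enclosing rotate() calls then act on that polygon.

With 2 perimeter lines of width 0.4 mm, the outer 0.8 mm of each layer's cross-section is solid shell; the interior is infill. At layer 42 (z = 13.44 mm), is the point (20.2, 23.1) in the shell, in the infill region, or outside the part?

At z = 13.44 mm: the cube (footprint 24.5×20.5) is included at this height; the cylinder at (14.5, 16) is absent (z outside [14.5, 25.5]); the cylinder at (0, 13) is absent (z outside [14, 27.5]); the cylinder at (6.5, 3): section is a regular 24-gon, circumradius r=3.5; Combining (union): the regions partially overlap (shared area 36.90 mm²), so overlapping operands fuse into one piece — 1 connected region. Overall, the cross-section is a single solid region. The nearest boundary edge runs (0.00, 20.50)→(24.50, 20.50); distance from the point to it = 2.60 mm. The point is not inside any of the regions above, so it lies outside the cross-section (2.60 mm from the nearest boundary).

outside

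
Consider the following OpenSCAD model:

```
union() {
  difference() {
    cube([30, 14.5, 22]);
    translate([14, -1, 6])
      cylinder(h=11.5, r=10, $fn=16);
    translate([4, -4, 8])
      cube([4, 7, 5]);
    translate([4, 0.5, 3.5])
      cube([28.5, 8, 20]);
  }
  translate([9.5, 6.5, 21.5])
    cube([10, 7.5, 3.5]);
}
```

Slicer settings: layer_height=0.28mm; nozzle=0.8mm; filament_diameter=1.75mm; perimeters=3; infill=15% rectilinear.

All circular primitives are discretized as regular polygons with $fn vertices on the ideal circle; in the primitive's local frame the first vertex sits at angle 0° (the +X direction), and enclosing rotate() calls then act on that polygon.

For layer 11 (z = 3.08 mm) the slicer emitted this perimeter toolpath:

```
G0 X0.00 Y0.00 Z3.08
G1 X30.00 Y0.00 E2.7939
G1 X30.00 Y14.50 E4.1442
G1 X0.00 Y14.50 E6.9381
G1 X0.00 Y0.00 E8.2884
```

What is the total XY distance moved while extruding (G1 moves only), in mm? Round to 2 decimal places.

Sum the Euclidean lengths of each G1 segment: total = 89.00 mm.

89.00 mm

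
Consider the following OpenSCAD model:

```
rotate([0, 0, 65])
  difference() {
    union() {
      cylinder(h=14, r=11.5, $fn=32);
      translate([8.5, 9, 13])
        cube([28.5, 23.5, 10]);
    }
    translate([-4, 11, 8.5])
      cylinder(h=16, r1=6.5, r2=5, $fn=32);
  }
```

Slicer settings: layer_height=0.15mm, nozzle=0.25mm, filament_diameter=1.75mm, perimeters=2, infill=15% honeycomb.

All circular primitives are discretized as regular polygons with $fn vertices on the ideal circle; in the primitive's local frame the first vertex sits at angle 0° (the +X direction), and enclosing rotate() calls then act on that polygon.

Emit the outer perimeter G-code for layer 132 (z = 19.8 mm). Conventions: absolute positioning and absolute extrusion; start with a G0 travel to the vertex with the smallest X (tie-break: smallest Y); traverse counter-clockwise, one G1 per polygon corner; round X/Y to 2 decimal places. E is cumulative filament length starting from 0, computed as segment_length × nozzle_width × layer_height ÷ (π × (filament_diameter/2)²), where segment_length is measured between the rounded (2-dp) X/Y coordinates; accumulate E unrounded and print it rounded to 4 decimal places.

At z = 19.8 mm: the cylinder does not reach this height (z outside [0, 14]); the 28.5×23.5 cube at (8.5, 9) contributes its full rectangle; Taking the union: only the 28.5×23.5 cube at (8.5, 9) is present, so the union is just that shape — 1 connected region; the cone at (-4, 11) (r1=6.5→r2=5) has section circumradius 5.441 here — a regular 32-gon; After the difference (first − rest): starting from the result so far, the cone at (-4, 11) misses the remaining region (no effect) — 1 connected region; (rotated 65° about Z; rotation is an isometry so areas/perimeters/island counts are preserved). The outline is a single polygon with 4 vertices. Extrusion per mm of travel: 0.25 × 0.15 / (π × 0.875²) = 0.015591. Accumulating E over each segment gives final E = 1.6214.

G0 X-25.86 Y21.44 Z19.80
G1 X-4.56 Y11.51 E0.3664
G1 X7.48 Y37.34 E0.8107
G1 X-13.82 Y47.27 E1.1771
G1 X-25.86 Y21.44 E1.6214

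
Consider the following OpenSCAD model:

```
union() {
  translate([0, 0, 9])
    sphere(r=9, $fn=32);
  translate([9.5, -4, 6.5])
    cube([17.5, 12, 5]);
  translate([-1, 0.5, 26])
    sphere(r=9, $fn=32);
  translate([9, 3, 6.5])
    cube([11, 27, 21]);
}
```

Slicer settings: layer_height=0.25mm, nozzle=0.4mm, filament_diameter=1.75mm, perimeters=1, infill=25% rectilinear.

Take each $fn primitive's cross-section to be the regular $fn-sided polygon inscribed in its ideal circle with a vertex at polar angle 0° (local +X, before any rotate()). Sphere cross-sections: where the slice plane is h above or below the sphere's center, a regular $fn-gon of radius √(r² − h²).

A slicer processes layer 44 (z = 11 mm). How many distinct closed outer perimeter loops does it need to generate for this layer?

2

At z = 11 mm: the sphere: section is a regular 32-gon, circumradius = √(r²−h²) = √(9²−2²) = 8.775; the cube at (9.5, -4) is present — its section is the full 17.5×12 rectangle; the sphere at (-1, 0.5) is not intersected at this z (|z−center|=15.000 > r=9); the cube at (9, 3) (footprint 11×27) is included at this height; Taking the union: the regions partially overlap (shared area 52.50 mm²), so overlapping operands fuse into one piece — 2 connected regions. The result has 2 disconnected regions.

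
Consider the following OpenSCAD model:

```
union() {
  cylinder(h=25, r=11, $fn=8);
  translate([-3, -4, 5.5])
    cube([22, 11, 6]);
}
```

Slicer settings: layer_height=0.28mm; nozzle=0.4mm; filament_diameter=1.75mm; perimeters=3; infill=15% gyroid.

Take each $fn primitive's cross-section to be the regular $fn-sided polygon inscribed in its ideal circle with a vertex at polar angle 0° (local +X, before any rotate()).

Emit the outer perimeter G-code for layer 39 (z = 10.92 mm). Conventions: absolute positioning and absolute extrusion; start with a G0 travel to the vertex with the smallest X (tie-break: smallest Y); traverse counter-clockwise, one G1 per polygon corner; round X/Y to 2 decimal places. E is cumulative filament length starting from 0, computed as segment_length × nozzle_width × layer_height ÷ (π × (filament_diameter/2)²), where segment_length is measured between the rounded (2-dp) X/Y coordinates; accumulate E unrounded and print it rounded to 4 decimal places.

At z = 10.92 mm: the cylinder: section is a regular 8-gon, circumradius r=11; the 22×11 cube at (-3, -4) contributes its full rectangle; Taking the union: the regions partially overlap (shared area 140.54 mm²), so overlapping operands fuse into one piece — 1 connected region. The outline is a single polygon with 11 vertices. Extrusion per mm of travel: 0.4 × 0.28 / (π × 0.875²) = 0.046564. Accumulating E over each segment gives final E = 4.0517.

G0 X-11.00 Y0.00 Z10.92
G1 X-7.78 Y-7.78 E0.3921
G1 X0.00 Y-11.00 E0.7841
G1 X7.78 Y-7.78 E1.1762
G1 X9.34 Y-4.00 E1.3666
G1 X19.00 Y-4.00 E1.8164
G1 X19.00 Y7.00 E2.3286
G1 X8.10 Y7.00 E2.8362
G1 X7.78 Y7.78 E2.8755
G1 X0.00 Y11.00 E3.2675
G1 X-7.78 Y7.78 E3.6596
G1 X-11.00 Y0.00 E4.0517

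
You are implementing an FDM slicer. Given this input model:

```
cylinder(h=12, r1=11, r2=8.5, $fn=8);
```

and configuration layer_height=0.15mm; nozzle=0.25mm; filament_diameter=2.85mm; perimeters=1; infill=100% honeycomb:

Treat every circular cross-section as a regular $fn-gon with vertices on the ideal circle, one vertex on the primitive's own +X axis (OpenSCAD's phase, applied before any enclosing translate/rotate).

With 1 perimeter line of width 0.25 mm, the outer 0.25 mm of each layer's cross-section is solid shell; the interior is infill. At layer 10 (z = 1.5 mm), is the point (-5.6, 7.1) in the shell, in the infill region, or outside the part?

infill

At z = 1.5 mm: the cone contributes a regular 8-gon of circumradius 10.688 (interpolated between r1=11 and r2=8.5 at t=0.125). Overall, the cross-section is a single solid region. The nearest boundary edge runs (0.00, 10.69)→(-7.56, 7.56); distance from the point to it = 1.17 mm. The point is inside the cross-section and 1.17 mm from the nearest boundary — more than the 0.25 mm shell width (1 × 0.25), so it's in the infill interior.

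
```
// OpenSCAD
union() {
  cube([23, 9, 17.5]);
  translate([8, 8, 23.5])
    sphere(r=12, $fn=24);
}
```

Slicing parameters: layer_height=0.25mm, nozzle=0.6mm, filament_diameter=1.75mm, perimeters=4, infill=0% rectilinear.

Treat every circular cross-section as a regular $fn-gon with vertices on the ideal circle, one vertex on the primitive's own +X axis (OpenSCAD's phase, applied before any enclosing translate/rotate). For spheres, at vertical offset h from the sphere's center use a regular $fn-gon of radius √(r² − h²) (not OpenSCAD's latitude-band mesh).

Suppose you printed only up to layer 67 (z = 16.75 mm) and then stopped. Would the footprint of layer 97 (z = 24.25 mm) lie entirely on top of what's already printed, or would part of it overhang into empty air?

Compare the two slices. At z = 16.75: the 23×9 cube contributes its full rectangle (area 207.00 mm²); the sphere at (8, 8): section is a regular 24-gon, circumradius = √(r²−h²) = √(12²−6.75²) = 9.922 (area = (24/2)·9.922²·sin(360°/24) = 305.73 mm²); Combining (union): the regions partially overlap — summed areas 512.73 mm² minus the doubly-counted overlap 148.72 mm² gives 364.01 mm² — area = 364.01 mm². At z = 24.25: the cube is absent (z outside [0, 17.5]); the sphere at (8, 8): section is a regular 24-gon, circumradius = √(r²−h²) = √(12²−0.75²) = 11.977 (area = (24/2)·11.977²·sin(360°/24) = 445.49 mm²); Merging all regions: only the r=12 sphere at (8, 8) is present, so the union is just that shape — area = 445.49 mm². Checking containment: at z = 24.25 the cross-section extends beyond the z = 16.75 cross-section by about 117.08 mm².

part overhangs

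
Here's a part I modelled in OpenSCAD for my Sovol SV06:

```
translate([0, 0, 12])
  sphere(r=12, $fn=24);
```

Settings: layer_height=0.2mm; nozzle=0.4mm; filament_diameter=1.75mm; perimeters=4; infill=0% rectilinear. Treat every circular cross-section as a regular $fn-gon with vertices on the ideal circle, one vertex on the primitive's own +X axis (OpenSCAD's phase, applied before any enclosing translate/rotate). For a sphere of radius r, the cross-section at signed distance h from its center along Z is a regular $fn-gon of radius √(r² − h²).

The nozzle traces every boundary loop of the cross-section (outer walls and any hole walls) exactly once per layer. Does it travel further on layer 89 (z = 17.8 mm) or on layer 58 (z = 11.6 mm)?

Layer 89 (z = 17.8): the sphere: section is a regular 24-gon, circumradius = √(r²−h²) = √(12²−5.8²) = 10.505 (perimeter = 2·24·10.505·sin(180°/24) = 65.82 mm). So its perimeter = 65.82 mm. Layer 58 (z = 11.6): the r=12 sphere slices to a regular 24-gon of circumradius 11.993 (√(r²−h²) with h=0.4 from center) (perimeter = 2·24·11.993·sin(180°/24) = 75.14 mm). So its perimeter = 75.14 mm. Layer 58 is larger (75.14 vs 65.82 mm).

layer 58 (z = 11.6 mm)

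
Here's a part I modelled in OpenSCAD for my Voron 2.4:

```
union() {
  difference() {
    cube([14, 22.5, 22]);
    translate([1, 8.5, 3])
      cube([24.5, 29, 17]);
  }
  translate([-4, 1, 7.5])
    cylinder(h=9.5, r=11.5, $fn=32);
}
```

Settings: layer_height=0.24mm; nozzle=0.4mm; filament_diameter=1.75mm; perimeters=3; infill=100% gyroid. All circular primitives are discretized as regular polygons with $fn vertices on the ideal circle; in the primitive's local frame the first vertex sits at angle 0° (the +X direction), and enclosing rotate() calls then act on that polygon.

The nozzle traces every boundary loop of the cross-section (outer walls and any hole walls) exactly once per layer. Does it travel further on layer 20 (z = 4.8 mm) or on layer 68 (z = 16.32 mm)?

Layer 20 (z = 4.8): the cube (footprint 14×22.5) is included at this height (perimeter 73.00 mm); the cube at (1, 8.5) is present — its section is the full 24.5×29 rectangle (perimeter 107.00 mm); Subtracting the remaining from the first: starting from the 14×22.5 cube, the 24.5×29 cube at (1, 8.5) partially overlaps it — only the 182.00 mm² overlap (of its 710.50 mm²) is removed, clipping the outline — boundary = 73.00 mm; the cylinder at (-4, 1) does not reach this height (z outside [7.5, 17]); Taking the union: only that combined region is present, so the union is just that shape — boundary = 73.00 mm. So its perimeter = 73.00 mm. Layer 68 (z = 16.32): the cube is present — its section is the full 14×22.5 rectangle (perimeter 73.00 mm); the 24.5×29 cube at (1, 8.5) contributes its full rectangle (perimeter 107.00 mm); Taking the first minus the rest: starting from the 14×22.5 cube, the 24.5×29 cube at (1, 8.5) partially overlaps it — only the 182.00 mm² overlap (of its 710.50 mm²) is removed, clipping the outline — boundary = 73.00 mm; the cylinder at (-4, 1): section is a regular 32-gon, circumradius r=11.5 (perimeter = 2·32·11.500·sin(180°/32) = 72.14 mm); Merging all regions: the regions partially overlap (shared area 59.87 mm²), so the edge portions inside another operand are dropped and the merged outline is re-measured after clipping — boundary = 109.23 mm. So its perimeter = 109.23 mm. Layer 68 is larger (109.23 vs 73.00 mm).

layer 68 (z = 16.32 mm)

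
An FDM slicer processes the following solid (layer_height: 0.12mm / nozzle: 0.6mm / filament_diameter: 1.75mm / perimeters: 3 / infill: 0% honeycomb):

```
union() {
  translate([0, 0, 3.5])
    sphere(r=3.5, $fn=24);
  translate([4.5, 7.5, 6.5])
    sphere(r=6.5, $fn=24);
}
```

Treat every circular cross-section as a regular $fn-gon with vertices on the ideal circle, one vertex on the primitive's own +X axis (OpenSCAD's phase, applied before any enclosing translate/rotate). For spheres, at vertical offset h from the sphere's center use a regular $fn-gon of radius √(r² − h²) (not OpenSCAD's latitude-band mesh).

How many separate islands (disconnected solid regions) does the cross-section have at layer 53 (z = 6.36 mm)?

2

At z = 6.36 mm: the r=3.5 sphere slices to a regular 24-gon of circumradius 2.018 (√(r²−h²) with h=2.86 from center); the r=6.5 sphere at (4.5, 7.5) contributes a regular 24-gon of circumradius √(6.5²−0.14²) = 6.498; Combining (union): the 2 present regions are separate (no shared area or edge), so areas and boundary lengths simply add and each stays a separate island — 2 connected regions. Overall, the cross-section has 2 separate islands. Island count = 2.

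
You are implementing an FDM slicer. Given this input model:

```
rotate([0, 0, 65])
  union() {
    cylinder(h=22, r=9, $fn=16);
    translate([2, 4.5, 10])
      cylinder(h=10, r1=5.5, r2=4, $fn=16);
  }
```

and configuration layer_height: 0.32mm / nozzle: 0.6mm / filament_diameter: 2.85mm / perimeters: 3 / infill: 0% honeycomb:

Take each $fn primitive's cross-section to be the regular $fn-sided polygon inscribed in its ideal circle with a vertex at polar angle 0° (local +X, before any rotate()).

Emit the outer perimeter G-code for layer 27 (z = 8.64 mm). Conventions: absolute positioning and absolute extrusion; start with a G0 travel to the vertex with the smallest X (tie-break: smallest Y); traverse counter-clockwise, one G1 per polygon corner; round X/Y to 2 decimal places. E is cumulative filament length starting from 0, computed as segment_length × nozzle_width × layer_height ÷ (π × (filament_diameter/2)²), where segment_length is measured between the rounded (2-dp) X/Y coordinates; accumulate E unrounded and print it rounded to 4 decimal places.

At z = 8.64 mm: the r=9 cylinder gives a regular 16-gon of circumradius 9 (constant along its height); the cone at (2, 4.5) is not intersected at this z (z outside [10, 20]); Combining (union): only the r=9 cylinder is present, so the union is just that shape — 1 connected region; (rotated 65° about Z; rotation is an isometry so areas/perimeters/island counts are preserved). The outline is a single polygon with 16 vertices. Extrusion per mm of travel: 0.6 × 0.32 / (π × 1.425²) = 0.030097. Accumulating E over each segment gives final E = 1.6913.

G0 X-8.99 Y0.39 Z8.64
G1 X-8.46 Y-3.08 E0.1056
G1 X-6.64 Y-6.08 E0.2113
G1 X-3.80 Y-8.16 E0.3172
G1 X-0.39 Y-8.99 E0.4228
G1 X3.08 Y-8.46 E0.5285
G1 X6.08 Y-6.64 E0.6341
G1 X8.16 Y-3.80 E0.7400
G1 X8.99 Y-0.39 E0.8457
G1 X8.46 Y3.08 E0.9513
G1 X6.64 Y6.08 E1.0569
G1 X3.80 Y8.16 E1.1629
G1 X0.39 Y8.99 E1.2685
G1 X-3.08 Y8.46 E1.3741
G1 X-6.08 Y6.64 E1.4797
G1 X-8.16 Y3.80 E1.5857
G1 X-8.99 Y0.39 E1.6913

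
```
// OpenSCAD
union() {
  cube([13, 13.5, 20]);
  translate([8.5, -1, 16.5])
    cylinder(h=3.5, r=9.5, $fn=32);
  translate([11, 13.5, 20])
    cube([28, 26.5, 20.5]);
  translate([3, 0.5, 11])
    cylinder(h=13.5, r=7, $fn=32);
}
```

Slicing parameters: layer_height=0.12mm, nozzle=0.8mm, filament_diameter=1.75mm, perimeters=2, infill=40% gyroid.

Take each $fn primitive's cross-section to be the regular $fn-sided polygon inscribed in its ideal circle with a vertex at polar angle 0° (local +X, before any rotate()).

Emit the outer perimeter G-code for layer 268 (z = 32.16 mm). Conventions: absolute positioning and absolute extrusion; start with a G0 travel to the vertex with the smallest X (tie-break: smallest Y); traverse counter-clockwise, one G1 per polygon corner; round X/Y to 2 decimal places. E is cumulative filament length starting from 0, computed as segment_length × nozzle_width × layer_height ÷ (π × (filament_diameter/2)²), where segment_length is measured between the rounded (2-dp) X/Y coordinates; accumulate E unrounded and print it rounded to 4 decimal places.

At z = 32.16 mm: the cube is absent (z outside [0, 20]); the cylinder at (8.5, -1) is not intersected at this z (z outside [16.5, 20]); the cube at (11, 13.5) (footprint 28×26.5) is included at this height; the cylinder at (3, 0.5) is absent (z outside [11, 24.5]); Taking the union: only the 28×26.5 cube at (11, 13.5) is present, so the union is just that shape — 1 connected region. The outline is a single polygon with 4 vertices. Extrusion per mm of travel: 0.8 × 0.12 / (π × 0.875²) = 0.039912. Accumulating E over each segment gives final E = 4.3504.

G0 X11.00 Y13.50 Z32.16
G1 X39.00 Y13.50 E1.1175
G1 X39.00 Y40.00 E2.1752
G1 X11.00 Y40.00 E3.2928
G1 X11.00 Y13.50 E4.3504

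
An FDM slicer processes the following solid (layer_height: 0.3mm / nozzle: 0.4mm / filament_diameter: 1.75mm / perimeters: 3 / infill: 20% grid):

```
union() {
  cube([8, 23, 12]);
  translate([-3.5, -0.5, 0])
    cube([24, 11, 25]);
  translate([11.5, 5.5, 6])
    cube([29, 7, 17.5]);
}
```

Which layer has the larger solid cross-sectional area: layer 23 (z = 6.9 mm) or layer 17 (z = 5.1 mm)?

Layer 23 (z = 6.9): the cube (footprint 8×23) is included at this height (area 184.00 mm²); the 24×11 cube at (-3.5, -0.5) contributes its full rectangle (area 264.00 mm²); the cube at (11.5, 5.5) (footprint 29×7) is included at this height (area 203.00 mm²); Combining (union): the regions partially overlap — summed areas 651.00 mm² minus the doubly-counted overlap 129.00 mm² gives 522.00 mm² — area = 522.00 mm². So its area = 522.00 mm². Layer 17 (z = 5.1): the 8×23 cube contributes its full rectangle (area 184.00 mm²); the cube at (-3.5, -0.5) is present — its section is the full 24×11 rectangle (area 264.00 mm²); the cube at (11.5, 5.5) is not intersected at this z (z outside [6, 23.5]); Merging all regions: the regions partially overlap — summed areas 448.00 mm² minus the doubly-counted overlap 84.00 mm² gives 364.00 mm² — area = 364.00 mm². So its area = 364.00 mm². Layer 23 is larger (522.00 vs 364.00 mm²).

layer 23 (z = 6.9 mm)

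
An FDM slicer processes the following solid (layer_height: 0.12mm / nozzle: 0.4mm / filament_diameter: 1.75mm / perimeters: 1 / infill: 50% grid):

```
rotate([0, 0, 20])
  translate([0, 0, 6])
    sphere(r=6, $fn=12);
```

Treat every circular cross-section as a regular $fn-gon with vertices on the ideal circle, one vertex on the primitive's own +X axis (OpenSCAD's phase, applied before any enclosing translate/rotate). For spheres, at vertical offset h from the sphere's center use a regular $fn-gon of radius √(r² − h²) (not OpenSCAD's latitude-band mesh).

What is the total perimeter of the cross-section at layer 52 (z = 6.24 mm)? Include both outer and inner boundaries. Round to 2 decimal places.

37.24 mm

At z = 6.24 mm: the sphere: section is a regular 12-gon, circumradius = √(r²−h²) = √(6²−0.24²) = 5.995 (perimeter = 2·12·5.995·sin(180°/12) = 37.24 mm); (whole slice rotated 20° about Z — lengths, areas and connectivity unchanged). Overall, the cross-section is a single solid region. Total boundary length (outer) = 37.24 mm.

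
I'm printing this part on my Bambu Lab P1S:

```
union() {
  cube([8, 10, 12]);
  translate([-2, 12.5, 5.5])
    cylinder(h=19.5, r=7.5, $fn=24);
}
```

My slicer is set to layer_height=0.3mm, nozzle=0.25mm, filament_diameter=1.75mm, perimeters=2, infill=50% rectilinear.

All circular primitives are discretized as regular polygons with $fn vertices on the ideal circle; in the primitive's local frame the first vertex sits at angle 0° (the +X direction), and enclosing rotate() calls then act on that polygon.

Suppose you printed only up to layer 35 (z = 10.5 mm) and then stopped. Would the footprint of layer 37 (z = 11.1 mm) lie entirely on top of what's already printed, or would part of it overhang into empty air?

entirely on top

Compare the two slices. At z = 10.5: the 8×10 cube contributes its full rectangle (area 80.00 mm²); the r=7.5 cylinder at (-2, 12.5) gives a regular 24-gon of circumradius 7.5 (constant along its height) (area = (24/2)·7.500²·sin(360°/24) = 174.70 mm²); Merging all regions: the regions partially overlap — summed areas 254.70 mm² minus the doubly-counted overlap 15.65 mm² gives 239.06 mm² — area = 239.06 mm². At z = 11.1: the cube is present — its section is the full 8×10 rectangle (area 80.00 mm²); the r=7.5 cylinder at (-2, 12.5) gives a regular 24-gon of circumradius 7.5 (constant along its height) (area = (24/2)·7.500²·sin(360°/24) = 174.70 mm²); Taking the union: the regions partially overlap — summed areas 254.70 mm² minus the doubly-counted overlap 15.65 mm² gives 239.06 mm² — area = 239.06 mm². Checking containment: the cross-section at z = 11.1 is a subset of the cross-section at z = 10.5.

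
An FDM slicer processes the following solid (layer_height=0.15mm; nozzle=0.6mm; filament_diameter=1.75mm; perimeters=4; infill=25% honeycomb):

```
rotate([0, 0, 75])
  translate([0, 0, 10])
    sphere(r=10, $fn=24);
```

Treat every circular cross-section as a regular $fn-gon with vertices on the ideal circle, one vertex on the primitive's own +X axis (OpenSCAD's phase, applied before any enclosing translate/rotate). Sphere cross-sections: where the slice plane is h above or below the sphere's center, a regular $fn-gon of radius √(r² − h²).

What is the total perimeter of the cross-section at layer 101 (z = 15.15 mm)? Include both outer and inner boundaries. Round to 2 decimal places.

At z = 15.15 mm: the r=10 sphere slices to a regular 24-gon of circumradius 8.572 (√(r²−h²) with h=5.15 from center) (perimeter = 2·24·8.572·sin(180°/24) = 53.71 mm); (whole slice rotated 75° about Z — lengths, areas and connectivity unchanged). Overall, the cross-section is a single solid region. Total boundary length (outer) = 53.71 mm.

53.71 mm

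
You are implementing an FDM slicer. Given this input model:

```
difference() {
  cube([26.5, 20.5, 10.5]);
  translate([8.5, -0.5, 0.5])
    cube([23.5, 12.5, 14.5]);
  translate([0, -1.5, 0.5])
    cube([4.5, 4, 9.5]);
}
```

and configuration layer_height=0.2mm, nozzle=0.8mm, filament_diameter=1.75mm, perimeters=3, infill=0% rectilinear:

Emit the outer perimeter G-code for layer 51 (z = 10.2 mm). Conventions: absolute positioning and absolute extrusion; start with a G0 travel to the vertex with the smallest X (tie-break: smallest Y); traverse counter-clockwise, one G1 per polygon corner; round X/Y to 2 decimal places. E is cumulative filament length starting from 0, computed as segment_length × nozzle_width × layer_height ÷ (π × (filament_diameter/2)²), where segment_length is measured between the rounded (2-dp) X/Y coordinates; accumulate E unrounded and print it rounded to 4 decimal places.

At z = 10.2 mm: the 26.5×20.5 cube contributes its full rectangle; the cube at (8.5, -0.5) is present — its section is the full 23.5×12.5 rectangle; the cube at (0, -1.5) is absent (z outside [0.5, 10]); After the difference (first − rest): starting from the 26.5×20.5 cube, the 23.5×12.5 cube at (8.5, -0.5) partially overlaps it — only the 216.00 mm² overlap (of its 293.75 mm²) is removed, clipping the outline — 1 connected region. The outline is a single polygon with 6 vertices. Extrusion per mm of travel: 0.8 × 0.2 / (π × 0.875²) = 0.066520. Accumulating E over each segment gives final E = 6.2529.

G0 X0.00 Y0.00 Z10.20
G1 X8.50 Y0.00 E0.5654
G1 X8.50 Y12.00 E1.3637
G1 X26.50 Y12.00 E2.5610
G1 X26.50 Y20.50 E3.1265
G1 X0.00 Y20.50 E4.8892
G1 X0.00 Y0.00 E6.2529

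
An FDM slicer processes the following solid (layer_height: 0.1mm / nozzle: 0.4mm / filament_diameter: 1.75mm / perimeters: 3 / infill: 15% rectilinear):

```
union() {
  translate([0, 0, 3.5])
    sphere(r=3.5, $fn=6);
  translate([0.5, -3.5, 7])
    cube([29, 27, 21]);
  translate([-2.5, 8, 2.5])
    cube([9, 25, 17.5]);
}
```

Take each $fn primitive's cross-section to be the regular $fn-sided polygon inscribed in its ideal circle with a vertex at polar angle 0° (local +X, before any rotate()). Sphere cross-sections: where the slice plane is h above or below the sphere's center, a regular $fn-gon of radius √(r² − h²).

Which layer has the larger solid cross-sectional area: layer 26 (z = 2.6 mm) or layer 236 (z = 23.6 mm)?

layer 236 (z = 23.6 mm)

Layer 26 (z = 2.6): the r=3.5 sphere contributes a regular 6-gon of circumradius √(3.5²−0.9²) = 3.382 (area = (6/2)·3.382²·sin(360°/6) = 29.72 mm²); the cube at (0.5, -3.5) is not intersected at this z (z outside [7, 28]); the 9×25 cube at (-2.5, 8) contributes its full rectangle (area 225.00 mm²); Merging all regions: the 2 present regions are separate (no shared area or edge), so areas and boundary lengths simply add and each stays a separate island — area = 254.72 mm². So its area = 254.72 mm². Layer 236 (z = 23.6): the sphere is absent (|z−center|=20.100 > r=3.5); the cube at (0.5, -3.5) (footprint 29×27) is included at this height (area 783.00 mm²); the cube at (-2.5, 8) is absent (z outside [2.5, 20]); Combining (union): only the 29×27 cube at (0.5, -3.5) is present, so the union is just that shape — area = 783.00 mm². So its area = 783.00 mm². Layer 236 is larger (783.00 vs 254.72 mm²).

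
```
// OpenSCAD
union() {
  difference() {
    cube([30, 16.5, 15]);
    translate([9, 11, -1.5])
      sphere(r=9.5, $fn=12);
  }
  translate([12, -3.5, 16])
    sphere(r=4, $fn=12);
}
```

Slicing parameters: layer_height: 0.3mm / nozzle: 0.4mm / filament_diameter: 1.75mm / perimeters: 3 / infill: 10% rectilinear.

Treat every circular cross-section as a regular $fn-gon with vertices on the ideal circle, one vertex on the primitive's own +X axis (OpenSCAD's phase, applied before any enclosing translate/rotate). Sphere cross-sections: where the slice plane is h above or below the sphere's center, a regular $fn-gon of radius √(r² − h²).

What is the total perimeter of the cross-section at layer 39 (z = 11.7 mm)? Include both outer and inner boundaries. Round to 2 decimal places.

At z = 11.7 mm: the 30×16.5 cube contributes its full rectangle (perimeter 93.00 mm); the sphere at (9, 11) is not intersected at this z (|z−center|=13.200 > r=9.5); Subtracting the remaining from the first: none of the subtracted shapes is present at this height, so the 30×16.5 cube is unchanged — boundary = 93.00 mm; the sphere at (12, -3.5) does not reach this height (|z−center|=4.300 > r=4); Combining (union): only the result so far is present, so the union is just that shape — boundary = 93.00 mm. Overall, the cross-section is a single solid region. Total boundary length (outer) = 93.00 mm.

93.00 mm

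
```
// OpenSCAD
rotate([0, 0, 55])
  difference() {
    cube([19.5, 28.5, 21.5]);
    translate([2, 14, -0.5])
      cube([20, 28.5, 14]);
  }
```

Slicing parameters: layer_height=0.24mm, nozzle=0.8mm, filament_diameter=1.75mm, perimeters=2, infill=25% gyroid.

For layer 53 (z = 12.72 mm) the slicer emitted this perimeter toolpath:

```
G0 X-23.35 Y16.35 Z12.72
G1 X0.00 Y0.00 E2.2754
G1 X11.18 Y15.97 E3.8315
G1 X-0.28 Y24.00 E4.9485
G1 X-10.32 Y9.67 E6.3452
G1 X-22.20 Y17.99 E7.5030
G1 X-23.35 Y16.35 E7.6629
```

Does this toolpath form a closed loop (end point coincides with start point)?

Start point (G0): (-23.35, 16.35). End point (last G1): the path returns to the start — closed.

yes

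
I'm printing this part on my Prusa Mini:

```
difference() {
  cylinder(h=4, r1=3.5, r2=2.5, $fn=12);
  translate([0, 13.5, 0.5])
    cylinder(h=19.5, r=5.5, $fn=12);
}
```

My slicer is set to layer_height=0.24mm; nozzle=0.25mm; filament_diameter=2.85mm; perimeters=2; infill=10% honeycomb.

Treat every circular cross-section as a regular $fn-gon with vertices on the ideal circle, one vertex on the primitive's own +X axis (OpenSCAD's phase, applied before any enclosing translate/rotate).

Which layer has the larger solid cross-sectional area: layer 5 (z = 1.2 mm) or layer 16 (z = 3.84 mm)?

Layer 5 (z = 1.2): the cone: at t=0.300 of its height the radius interpolates to r₁+(r₂−r₁)t = 3.200, giving a regular 12-gon of that circumradius (area = (12/2)·3.200²·sin(360°/12) = 30.72 mm²); the r=5.5 cylinder at (0, 13.5) gives a regular 12-gon of circumradius 5.5 (constant along its height) (area = (12/2)·5.500²·sin(360°/12) = 90.75 mm²); After the difference (first − rest): starting from the cone (30.72 mm²), the r=5.5 cylinder at (0, 13.5) misses the remaining region (no effect) — area = 30.72 mm². So its area = 30.72 mm². Layer 16 (z = 3.84): the cone contributes a regular 12-gon of circumradius 2.540 (interpolated between r1=3.5 and r2=2.5 at t=0.960) (area = (12/2)·2.540²·sin(360°/12) = 19.35 mm²); the r=5.5 cylinder at (0, 13.5) contributes a regular 12-gon of circumradius 5.5 (area = (12/2)·5.500²·sin(360°/12) = 90.75 mm²); Taking the first minus the rest: starting from the cone (19.35 mm²), the r=5.5 cylinder at (0, 13.5) misses the remaining region (no effect) — area = 19.35 mm². So its area = 19.35 mm². Layer 5 is larger (30.72 vs 19.35 mm²).

layer 5 (z = 1.2 mm)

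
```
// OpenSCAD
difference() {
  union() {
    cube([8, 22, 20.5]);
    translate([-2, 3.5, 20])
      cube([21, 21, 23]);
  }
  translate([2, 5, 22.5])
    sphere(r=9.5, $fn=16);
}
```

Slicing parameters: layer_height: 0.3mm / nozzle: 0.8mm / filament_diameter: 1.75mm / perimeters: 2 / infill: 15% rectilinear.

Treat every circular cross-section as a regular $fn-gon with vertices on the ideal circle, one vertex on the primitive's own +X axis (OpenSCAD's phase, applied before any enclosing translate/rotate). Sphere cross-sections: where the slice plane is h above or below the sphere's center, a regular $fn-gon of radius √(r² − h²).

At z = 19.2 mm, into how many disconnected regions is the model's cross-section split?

1

At z = 19.2 mm: the cube (footprint 8×22) is included at this height; the cube at (-2, 3.5) is not intersected at this z (z outside [20, 43]); Merging all regions: only the 8×22 cube is present, so the union is just that shape — 1 connected region; the sphere at (2, 5): section is a regular 16-gon, circumradius = √(r²−h²) = √(9.5²−3.3²) = 8.908; After the difference (first − rest): starting from that combined region, the r=9.5 sphere at (2, 5) partially overlaps it — only the 105.71 mm² overlap (of its 242.96 mm²) is removed, clipping the outline — 1 connected region. The result has 1 disconnected region.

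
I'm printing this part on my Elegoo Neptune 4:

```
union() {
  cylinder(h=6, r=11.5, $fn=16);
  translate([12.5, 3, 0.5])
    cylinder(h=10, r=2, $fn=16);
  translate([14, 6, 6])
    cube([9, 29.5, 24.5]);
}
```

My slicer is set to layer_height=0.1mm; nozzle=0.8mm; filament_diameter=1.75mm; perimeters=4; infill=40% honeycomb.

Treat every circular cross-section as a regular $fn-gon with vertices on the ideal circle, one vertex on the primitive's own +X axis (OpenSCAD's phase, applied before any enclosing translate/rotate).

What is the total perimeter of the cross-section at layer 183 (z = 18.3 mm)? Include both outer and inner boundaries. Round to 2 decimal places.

At z = 18.3 mm: the cylinder is absent (z outside [0, 6]); the cylinder at (12.5, 3) is absent (z outside [0.5, 10.5]); the 9×29.5 cube at (14, 6) contributes its full rectangle (perimeter 77.00 mm); Merging all regions: only the 9×29.5 cube at (14, 6) is present, so the union is just that shape — boundary = 77.00 mm. Overall, the cross-section is a single solid region. Total boundary length (outer) = 77.00 mm.

77.00 mm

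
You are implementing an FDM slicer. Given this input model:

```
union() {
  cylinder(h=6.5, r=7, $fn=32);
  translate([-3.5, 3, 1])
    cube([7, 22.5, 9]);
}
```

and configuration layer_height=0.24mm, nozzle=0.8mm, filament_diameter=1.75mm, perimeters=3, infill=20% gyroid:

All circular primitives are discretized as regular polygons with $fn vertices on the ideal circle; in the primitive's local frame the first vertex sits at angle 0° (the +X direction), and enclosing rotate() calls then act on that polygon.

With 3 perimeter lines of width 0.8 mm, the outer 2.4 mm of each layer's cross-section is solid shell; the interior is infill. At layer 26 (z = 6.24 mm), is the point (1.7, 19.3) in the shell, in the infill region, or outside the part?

At z = 6.24 mm: the r=7 cylinder contributes a regular 32-gon of circumradius 7; the 7×22.5 cube at (-3.5, 3) contributes its full rectangle; Merging all regions: the regions partially overlap (shared area 25.70 mm²), so overlapping operands fuse into one piece — 1 connected region. Overall, the cross-section is a single solid region. The nearest boundary edge runs (3.50, 25.50)→(3.50, 6.03); distance from the point to it = 1.80 mm. The point is inside the cross-section, 1.80 mm from the nearest boundary — within the 2.4 mm shell band (3 × 0.8).

shell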